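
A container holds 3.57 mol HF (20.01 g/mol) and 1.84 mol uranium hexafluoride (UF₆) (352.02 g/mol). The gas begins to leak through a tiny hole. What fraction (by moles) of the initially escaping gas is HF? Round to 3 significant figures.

Each component's effusion rate ∝ (its partial pressure)·(1/√M) ∝ n_i/√M_i.
Mole fraction of HF in the effusate = (n_HF/√M_HF) / (n_HF/√M_HF + n_UF₆/√M_UF₆)
= (3.57/√20.01) / (3.57/√20.01 + 1.84/√352.02) = 0.7981/(0.7981 + 0.09807) = 0.891.

0.891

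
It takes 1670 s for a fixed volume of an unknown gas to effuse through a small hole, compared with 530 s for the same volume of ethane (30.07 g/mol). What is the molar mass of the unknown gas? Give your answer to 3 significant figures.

By Graham's law, t_X/t_C₂H₆ = √(M_X/M_C₂H₆).
1670/530 = 3.151 = √(M_X/30.07)
M_X = 30.07 × 3.151² = 30.07 × 9.928 = 299 g/mol

299 g/mol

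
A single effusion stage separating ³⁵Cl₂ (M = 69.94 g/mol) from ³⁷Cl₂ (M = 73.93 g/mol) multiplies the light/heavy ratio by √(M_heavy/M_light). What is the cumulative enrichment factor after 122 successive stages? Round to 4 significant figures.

29.50

After 122 stages the ratio has grown by (√(73.93/69.94))^122 = (73.93/69.94)^(122/2).
= 1.05705^61 = 29.50.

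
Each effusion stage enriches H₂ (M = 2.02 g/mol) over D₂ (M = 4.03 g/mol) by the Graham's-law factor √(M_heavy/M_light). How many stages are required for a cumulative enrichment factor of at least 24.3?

Per stage α = (4.03/2.02)^(1/2) = 1.99505^0.5, giving ln α = 0.3453.
Need α^N ≥ 24.3 ⇒ N ≥ ln(24.3) / ln α = 3.190 / 0.3453 = 9.24.
Minimum whole number of stages: N = 10.

10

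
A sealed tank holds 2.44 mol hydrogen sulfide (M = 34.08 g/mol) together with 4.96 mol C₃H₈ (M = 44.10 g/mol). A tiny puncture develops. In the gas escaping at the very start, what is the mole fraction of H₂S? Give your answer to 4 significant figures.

The effusion rate of species i is ∝ p_i/√M_i ∝ n_i/√M_i.
So x_H₂S in the escaping gas = (n_H₂S/√M_H₂S) / Σ(n_i/√M_i)
= (2.44/√34.08) / (2.44/√34.08 + 4.96/√44.10) = 0.4180/(0.4180 + 0.7469) = 0.3588.

0.3588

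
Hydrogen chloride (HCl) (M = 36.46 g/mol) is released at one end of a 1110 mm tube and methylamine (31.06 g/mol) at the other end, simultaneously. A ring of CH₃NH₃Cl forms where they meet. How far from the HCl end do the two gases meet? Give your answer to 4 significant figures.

532.8 mm

The fronts meet when d_HCl + d_CH₃NH₂ = L with d_HCl/d_CH₃NH₂ = √(M_CH₃NH₂/M_HCl) (Graham's law). Here √(M_CH₃NH₂/M_HCl) = √(31.06/36.46) = 0.9230.
With d_HCl + d_CH₃NH₂ = 1110 mm, d_CH₃NH₂ = 1110/(1 + 0.9230) = 577.2 mm.
d_HCl = 1110 − 577.2 = 532.8 mm.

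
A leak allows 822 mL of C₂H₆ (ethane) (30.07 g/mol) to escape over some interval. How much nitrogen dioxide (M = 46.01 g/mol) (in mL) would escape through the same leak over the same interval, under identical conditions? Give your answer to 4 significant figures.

664.5 mL

From Graham's law, rate_NO₂/rate_C₂H₆ = √(M_C₂H₆/M_NO₂) = √(30.07/46.01) = √0.6536 = 0.8084.
So the volume for NO₂ is 822 × 0.8084 = 664.5 mL.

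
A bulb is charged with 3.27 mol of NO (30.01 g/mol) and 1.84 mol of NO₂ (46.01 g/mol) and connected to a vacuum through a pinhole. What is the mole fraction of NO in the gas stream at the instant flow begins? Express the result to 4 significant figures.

0.6875

Effusion rate of each component ∝ n_i/√M_i (partial pressure × 1/√M).
So x_NO in the escaping gas = (n_NO/√M_NO) / Σ(n_i/√M_i)
= (3.27/√30.01) / (3.27/√30.01 + 1.84/√46.01) = 0.5969/(0.5969 + 0.2713) = 0.6875.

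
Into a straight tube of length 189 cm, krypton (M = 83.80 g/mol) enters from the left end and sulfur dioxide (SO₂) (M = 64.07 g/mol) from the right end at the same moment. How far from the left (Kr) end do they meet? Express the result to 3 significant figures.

88.2 cm

In equal time, each gas travels a distance ∝ its rate ∝ 1/√M, so d_Kr/d_SO₂ = √(M_SO₂/M_Kr) = √(64.07/83.80) = 0.8744.
With d_Kr + d_SO₂ = 189 cm, d_SO₂ = 189/(1 + 0.8744) = 100.8 cm.
d_Kr = 189 − 100.8 = 88.2 cm.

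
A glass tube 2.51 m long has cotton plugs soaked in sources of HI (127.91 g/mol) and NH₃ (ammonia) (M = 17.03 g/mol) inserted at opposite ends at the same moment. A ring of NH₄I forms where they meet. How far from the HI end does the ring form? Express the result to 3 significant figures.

0.671 m

In equal time, each gas travels a distance ∝ its rate ∝ 1/√M, so d_HI/d_NH₃ = √(M_NH₃/M_HI) = √(17.03/127.91) = 0.3649.
With d_HI + d_NH₃ = 2.51 m, d_NH₃ = 2.51/(1 + 0.3649) = 1.839 m.
d_HI = 2.51 − 1.839 = 0.671 m.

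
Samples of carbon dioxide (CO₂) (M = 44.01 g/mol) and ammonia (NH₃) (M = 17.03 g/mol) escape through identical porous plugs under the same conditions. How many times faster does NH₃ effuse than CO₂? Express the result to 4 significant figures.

Since effusion rate ∝ 1/√M, rate_NH₃/rate_CO₂ = √(M_CO₂/M_NH₃) = √(44.01/17.03) = √2.584 = 1.608.

1.608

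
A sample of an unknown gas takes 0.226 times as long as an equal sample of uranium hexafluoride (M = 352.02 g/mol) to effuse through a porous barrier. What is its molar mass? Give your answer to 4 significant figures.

17.98 g/mol

From Graham's law, t_X/t_UF₆ = √(M_X/M_UF₆).
0.226 = √(M_X/352.02)
M_X = 352.02 × 0.226² = 352.02 × 0.05108 = 17.98 g/mol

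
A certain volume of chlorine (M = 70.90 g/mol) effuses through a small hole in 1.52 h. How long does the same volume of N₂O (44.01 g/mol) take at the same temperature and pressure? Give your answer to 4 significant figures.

Since effusion rate ∝ 1/√M, t_N₂O/t_Cl₂ = √(M_N₂O/M_Cl₂) = √(44.01/70.90) = √0.6207 = 0.7879.
So the time for N₂O is 1.52 × 0.7879 = 1.198 h.

1.198 h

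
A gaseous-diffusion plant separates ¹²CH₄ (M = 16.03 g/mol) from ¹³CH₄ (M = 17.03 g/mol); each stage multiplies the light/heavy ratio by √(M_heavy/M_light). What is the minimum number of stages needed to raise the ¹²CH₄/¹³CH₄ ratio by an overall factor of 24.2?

Per stage α = (17.03/16.03)^(1/2) = 1.06238^0.5, giving ln α = 0.03026.
Need α^N ≥ 24.2 ⇒ N ≥ ln(24.2) / ln α = 3.186 / 0.03026 = 105.31.
So at least 106 stages are needed.

106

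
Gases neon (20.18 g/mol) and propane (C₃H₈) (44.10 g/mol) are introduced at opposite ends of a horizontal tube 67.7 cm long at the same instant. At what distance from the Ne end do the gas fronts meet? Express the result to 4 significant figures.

Distances travelled in equal time are proportional to diffusion rates, so d_Ne/d_C₃H₈ = √(M_C₃H₈/M_Ne) = √(44.10/20.18) = 1.478.
With d_Ne + d_C₃H₈ = 67.7 cm, d_C₃H₈ = 67.7/(1 + 1.478) = 27.32 cm.
d_Ne = 67.7 − 27.32 = 40.38 cm.

40.38 cm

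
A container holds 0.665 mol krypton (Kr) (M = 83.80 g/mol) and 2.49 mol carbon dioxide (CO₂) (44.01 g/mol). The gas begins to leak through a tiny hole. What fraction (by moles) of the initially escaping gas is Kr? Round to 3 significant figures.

0.162

The effusion rate of species i is ∝ p_i/√M_i ∝ n_i/√M_i.
So x_Kr in the escaping gas = (n_Kr/√M_Kr) / Σ(n_i/√M_i)
= (0.665/√83.80) / (0.665/√83.80 + 2.49/√44.01) = 0.07264/(0.07264 + 0.3753) = 0.162.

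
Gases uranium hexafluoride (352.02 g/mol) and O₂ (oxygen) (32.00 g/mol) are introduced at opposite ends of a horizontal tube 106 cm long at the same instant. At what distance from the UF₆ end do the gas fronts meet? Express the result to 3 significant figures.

The fronts meet when d_UF₆ + d_O₂ = L with d_UF₆/d_O₂ = √(M_O₂/M_UF₆) (Graham's law). Here √(M_O₂/M_UF₆) = √(32.00/352.02) = 0.3015.
With d_UF₆ + d_O₂ = 106 cm, d_O₂ = 106/(1 + 0.3015) = 81.44 cm.
d_UF₆ = 106 − 81.44 = 24.6 cm.

24.6 cm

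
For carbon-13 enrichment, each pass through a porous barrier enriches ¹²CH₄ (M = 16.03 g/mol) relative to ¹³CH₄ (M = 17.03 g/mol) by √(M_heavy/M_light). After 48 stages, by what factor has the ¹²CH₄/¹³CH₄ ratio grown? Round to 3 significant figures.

4.27

After 48 stages the ratio has grown by (√(17.03/16.03))^48 = (17.03/16.03)^(48/2).
= 1.06238^24 = 4.27.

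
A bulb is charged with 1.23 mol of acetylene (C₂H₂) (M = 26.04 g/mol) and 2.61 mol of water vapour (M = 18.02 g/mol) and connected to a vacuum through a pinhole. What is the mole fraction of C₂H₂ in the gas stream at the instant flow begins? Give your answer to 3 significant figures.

0.282

Effusion rate of each component ∝ n_i/√M_i (partial pressure × 1/√M).
x_C₂H₂(eff) = (n_C₂H₂/√M_C₂H₂) / (n_C₂H₂/√M_C₂H₂ + n_H₂O/√M_H₂O)
= (1.23/√26.04) / (1.23/√26.04 + 2.61/√18.02) = 0.2410/(0.2410 + 0.6148) = 0.282.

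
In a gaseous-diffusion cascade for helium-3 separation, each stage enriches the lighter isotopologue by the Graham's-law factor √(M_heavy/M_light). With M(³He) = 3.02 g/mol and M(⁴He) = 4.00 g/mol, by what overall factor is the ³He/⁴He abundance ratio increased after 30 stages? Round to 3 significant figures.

Overall factor = α^30 with α = √(4.00/3.02), i.e. (4.00/3.02)^(30/2).
= 1.32450^15 = 67.7.

67.7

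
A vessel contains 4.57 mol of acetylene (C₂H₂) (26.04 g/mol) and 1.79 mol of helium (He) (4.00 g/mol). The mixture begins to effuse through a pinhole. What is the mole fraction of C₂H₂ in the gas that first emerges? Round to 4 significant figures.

Effusion rate of each component ∝ n_i/√M_i (partial pressure × 1/√M).
x_C₂H₂(eff) = (n_C₂H₂/√M_C₂H₂) / (n_C₂H₂/√M_C₂H₂ + n_He/√M_He)
= (4.57/√26.04) / (4.57/√26.04 + 1.79/√4.00) = 0.8956/(0.8956 + 0.8950) = 0.5002.

0.5002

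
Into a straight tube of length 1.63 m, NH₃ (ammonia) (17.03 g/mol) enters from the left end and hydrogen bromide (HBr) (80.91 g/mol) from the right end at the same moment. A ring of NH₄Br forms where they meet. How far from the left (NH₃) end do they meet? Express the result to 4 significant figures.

Distances travelled in equal time are proportional to diffusion rates, so d_NH₃/d_HBr = √(M_HBr/M_NH₃) = √(80.91/17.03) = 2.180.
With d_NH₃ + d_HBr = 1.63 m, d_HBr = 1.63/(1 + 2.180) = 0.5126 m.
d_NH₃ = 1.63 − 0.5126 = 1.117 m.

1.117 m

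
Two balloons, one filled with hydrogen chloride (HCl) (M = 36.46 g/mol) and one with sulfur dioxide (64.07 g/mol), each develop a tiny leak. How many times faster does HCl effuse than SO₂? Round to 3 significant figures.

1.33

Graham's law gives rate_HCl/rate_SO₂ = √(M_SO₂/M_HCl) = √(64.07/36.46) = √1.757 = 1.33.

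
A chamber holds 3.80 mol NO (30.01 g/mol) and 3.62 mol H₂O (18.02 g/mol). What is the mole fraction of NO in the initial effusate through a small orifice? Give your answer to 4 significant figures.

Rate_i ∝ x_i/√M_i (Graham's law weighted by mole fraction), so the effusate composition follows n_i/√M_i.
Mole fraction of NO in the effusate = (n_NO/√M_NO) / (n_NO/√M_NO + n_H₂O/√M_H₂O)
= (3.80/√30.01) / (3.80/√30.01 + 3.62/√18.02) = 0.6937/(0.6937 + 0.8528) = 0.4486.

0.4486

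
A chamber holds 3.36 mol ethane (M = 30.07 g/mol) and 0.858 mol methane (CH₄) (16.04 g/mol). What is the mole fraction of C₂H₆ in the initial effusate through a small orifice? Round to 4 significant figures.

Effusion rate of each component ∝ n_i/√M_i (partial pressure × 1/√M).
So x_C₂H₆ in the escaping gas = (n_C₂H₆/√M_C₂H₆) / Σ(n_i/√M_i)
= (3.36/√30.07) / (3.36/√30.07 + 0.858/√16.04) = 0.6127/(0.6127 + 0.2142) = 0.7409.

0.7409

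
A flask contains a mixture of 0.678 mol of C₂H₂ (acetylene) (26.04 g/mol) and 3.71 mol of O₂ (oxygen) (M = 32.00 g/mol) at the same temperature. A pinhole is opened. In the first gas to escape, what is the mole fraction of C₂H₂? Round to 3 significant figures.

Rate_i ∝ x_i/√M_i (Graham's law weighted by mole fraction), so the effusate composition follows n_i/√M_i.
So x_C₂H₂ in the escaping gas = (n_C₂H₂/√M_C₂H₂) / Σ(n_i/√M_i)
= (0.678/√26.04) / (0.678/√26.04 + 3.71/√32.00) = 0.1329/(0.1329 + 0.6558) = 0.168.

0.168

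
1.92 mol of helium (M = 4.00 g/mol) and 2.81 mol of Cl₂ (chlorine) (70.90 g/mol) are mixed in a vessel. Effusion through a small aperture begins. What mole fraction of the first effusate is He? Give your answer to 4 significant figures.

The effusion rate of species i is ∝ p_i/√M_i ∝ n_i/√M_i.
x_He(eff) = (n_He/√M_He) / (n_He/√M_He + n_Cl₂/√M_Cl₂)
= (1.92/√4.00) / (1.92/√4.00 + 2.81/√70.90) = 0.9600/(0.9600 + 0.3337) = 0.7420.

0.7420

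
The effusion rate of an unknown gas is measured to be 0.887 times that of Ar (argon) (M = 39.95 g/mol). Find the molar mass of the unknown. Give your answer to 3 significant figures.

By Graham's law, rate_X/rate_Ar = √(M_Ar/M_X).
0.887 = √(39.95/M_X)
M_X = 39.95 / 0.887² = 39.95 / 0.7868 = 50.8 g/mol

50.8 g/mol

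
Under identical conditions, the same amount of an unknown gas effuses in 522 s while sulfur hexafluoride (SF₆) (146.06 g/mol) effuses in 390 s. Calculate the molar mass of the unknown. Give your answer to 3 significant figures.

262 g/mol

From Graham's law, t_X/t_SF₆ = √(M_X/M_SF₆).
522/390 = 1.338 = √(M_X/146.06)
M_X = 146.06 × 1.338² = 146.06 × 1.791 = 262 g/mol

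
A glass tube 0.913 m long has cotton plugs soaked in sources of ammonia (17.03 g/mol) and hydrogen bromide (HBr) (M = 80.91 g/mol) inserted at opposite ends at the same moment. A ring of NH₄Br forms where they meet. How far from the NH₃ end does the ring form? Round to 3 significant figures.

0.626 m

Distances travelled in equal time are proportional to diffusion rates, so d_NH₃/d_HBr = √(M_HBr/M_NH₃) = √(80.91/17.03) = 2.180.
With d_NH₃ + d_HBr = 0.913 m, d_HBr = 0.913/(1 + 2.180) = 0.2871 m.
d_NH₃ = 0.913 − 0.2871 = 0.626 m.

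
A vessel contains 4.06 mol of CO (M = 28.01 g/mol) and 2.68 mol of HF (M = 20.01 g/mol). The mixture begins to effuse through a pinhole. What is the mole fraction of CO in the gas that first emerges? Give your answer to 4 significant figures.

0.5615

The effusion rate of species i is ∝ p_i/√M_i ∝ n_i/√M_i.
Mole fraction of CO in the effusate = (n_CO/√M_CO) / (n_CO/√M_CO + n_HF/√M_HF)
= (4.06/√28.01) / (4.06/√28.01 + 2.68/√20.01) = 0.7671/(0.7671 + 0.5991) = 0.5615.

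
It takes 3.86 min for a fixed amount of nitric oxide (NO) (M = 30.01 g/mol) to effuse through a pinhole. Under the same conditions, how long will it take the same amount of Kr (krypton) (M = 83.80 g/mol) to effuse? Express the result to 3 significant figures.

Graham's law gives t_Kr/t_NO = √(M_Kr/M_NO) = √(83.80/30.01) = √2.792 = 1.671.
So the time for Kr is 3.86 × 1.671 = 6.45 min.

6.45 min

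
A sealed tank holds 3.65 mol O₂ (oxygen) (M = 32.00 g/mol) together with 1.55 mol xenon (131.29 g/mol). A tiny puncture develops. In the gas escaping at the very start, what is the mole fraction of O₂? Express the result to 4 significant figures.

Each component's effusion rate ∝ (its partial pressure)·(1/√M) ∝ n_i/√M_i.
Mole fraction of O₂ in the effusate = (n_O₂/√M_O₂) / (n_O₂/√M_O₂ + n_Xe/√M_Xe)
= (3.65/√32.00) / (3.65/√32.00 + 1.55/√131.29) = 0.6452/(0.6452 + 0.1353) = 0.8267.

0.8267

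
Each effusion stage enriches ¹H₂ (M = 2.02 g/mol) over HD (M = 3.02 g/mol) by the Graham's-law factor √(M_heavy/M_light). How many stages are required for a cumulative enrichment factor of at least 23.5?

16

With α = √(3.02/2.02) per stage, ln α = ½ ln(1.49505) = 0.2011.
Need α^N ≥ 23.5 ⇒ N ≥ ln(23.5) / ln α = 3.157 / 0.2011 = 15.70.
Rounding up, N = 16 stages.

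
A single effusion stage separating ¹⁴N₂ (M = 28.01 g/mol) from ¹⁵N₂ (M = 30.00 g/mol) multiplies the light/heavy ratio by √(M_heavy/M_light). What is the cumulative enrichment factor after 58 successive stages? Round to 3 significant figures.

7.32

After 58 stages the ratio has grown by (√(30.00/28.01))^58 = (30.00/28.01)^(58/2).
= 1.07105^29 = 7.32.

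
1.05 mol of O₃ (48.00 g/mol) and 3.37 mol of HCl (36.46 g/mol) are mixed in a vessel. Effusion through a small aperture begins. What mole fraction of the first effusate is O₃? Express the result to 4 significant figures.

The effusion rate of species i is ∝ p_i/√M_i ∝ n_i/√M_i.
So x_O₃ in the escaping gas = (n_O₃/√M_O₃) / Σ(n_i/√M_i)
= (1.05/√48.00) / (1.05/√48.00 + 3.37/√36.46) = 0.1516/(0.1516 + 0.5581) = 0.2136.

0.2136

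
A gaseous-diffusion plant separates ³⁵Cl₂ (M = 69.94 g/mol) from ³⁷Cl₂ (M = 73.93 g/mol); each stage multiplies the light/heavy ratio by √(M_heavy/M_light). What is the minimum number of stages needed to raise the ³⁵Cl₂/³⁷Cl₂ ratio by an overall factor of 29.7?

Per stage α = (73.93/69.94)^(1/2) = 1.05705^0.5, giving ln α = 0.02774.
Need α^N ≥ 29.7 ⇒ N ≥ ln(29.7) / ln α = 3.391 / 0.02774 = 122.25.
So at least 123 stages are needed.

123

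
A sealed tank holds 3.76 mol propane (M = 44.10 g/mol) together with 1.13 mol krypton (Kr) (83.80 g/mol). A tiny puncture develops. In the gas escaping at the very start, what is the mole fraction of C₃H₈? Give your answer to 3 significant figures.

0.821

Effusion rate of each component ∝ n_i/√M_i (partial pressure × 1/√M).
Mole fraction of C₃H₈ in the effusate = (n_C₃H₈/√M_C₃H₈) / (n_C₃H₈/√M_C₃H₈ + n_Kr/√M_Kr)
= (3.76/√44.10) / (3.76/√44.10 + 1.13/√83.80) = 0.5662/(0.5662 + 0.1234) = 0.821.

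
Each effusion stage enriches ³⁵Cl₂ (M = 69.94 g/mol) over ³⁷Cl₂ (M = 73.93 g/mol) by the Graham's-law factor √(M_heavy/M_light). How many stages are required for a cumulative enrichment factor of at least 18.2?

With α = √(73.93/69.94) per stage, ln α = ½ ln(1.05705) = 0.02774.
Need α^N ≥ 18.2 ⇒ N ≥ ln(18.2) / ln α = 2.901 / 0.02774 = 104.59.
So at least 105 stages are needed.

105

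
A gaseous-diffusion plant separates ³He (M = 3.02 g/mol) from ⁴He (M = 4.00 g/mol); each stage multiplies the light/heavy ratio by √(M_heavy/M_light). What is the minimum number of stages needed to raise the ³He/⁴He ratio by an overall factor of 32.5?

Per stage α = (4.00/3.02)^(1/2) = 1.32450^0.5, giving ln α = 0.1405.
Need α^N ≥ 32.5 ⇒ N ≥ ln(32.5) / ln α = 3.481 / 0.1405 = 24.77.
So at least 25 stages are needed.

25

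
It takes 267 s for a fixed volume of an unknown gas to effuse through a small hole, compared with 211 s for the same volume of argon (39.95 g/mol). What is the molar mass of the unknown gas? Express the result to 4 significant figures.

Graham's law gives t_X/t_Ar = √(M_X/M_Ar).
267/211 = 1.265 = √(M_X/39.95)
M_X = 39.95 × 1.265² = 39.95 × 1.601 = 63.97 g/mol

63.97 g/mol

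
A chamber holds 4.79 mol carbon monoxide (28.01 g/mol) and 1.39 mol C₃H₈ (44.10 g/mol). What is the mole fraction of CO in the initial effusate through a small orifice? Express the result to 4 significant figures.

0.8122

Rate_i ∝ x_i/√M_i (Graham's law weighted by mole fraction), so the effusate composition follows n_i/√M_i.
Mole fraction of CO in the effusate = (n_CO/√M_CO) / (n_CO/√M_CO + n_C₃H₈/√M_C₃H₈)
= (4.79/√28.01) / (4.79/√28.01 + 1.39/√44.10) = 0.9051/(0.9051 + 0.2093) = 0.8122.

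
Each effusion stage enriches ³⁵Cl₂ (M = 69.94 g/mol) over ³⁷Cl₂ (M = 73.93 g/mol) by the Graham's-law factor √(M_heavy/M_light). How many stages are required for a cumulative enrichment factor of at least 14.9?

98

Single-stage factor α = √(73.93/69.94), so ln α = ½ ln(1.05705) = 0.02774.
Need α^N ≥ 14.9 ⇒ N ≥ ln(14.9) / ln α = 2.701 / 0.02774 = 97.38.
Rounding up, N = 98 stages.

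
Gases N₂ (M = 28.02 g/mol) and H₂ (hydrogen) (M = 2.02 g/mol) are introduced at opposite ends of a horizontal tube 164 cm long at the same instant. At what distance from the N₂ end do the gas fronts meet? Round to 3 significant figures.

34.7 cm

In equal time, each gas travels a distance ∝ its rate ∝ 1/√M, so d_N₂/d_H₂ = √(M_H₂/M_N₂) = √(2.02/28.02) = 0.2685.
With d_N₂ + d_H₂ = 164 cm, d_H₂ = 164/(1 + 0.2685) = 129.3 cm.
d_N₂ = 164 − 129.3 = 34.7 cm.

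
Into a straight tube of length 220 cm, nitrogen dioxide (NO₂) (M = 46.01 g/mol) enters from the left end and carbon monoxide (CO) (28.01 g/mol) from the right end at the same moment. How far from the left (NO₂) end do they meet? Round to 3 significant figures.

Distances travelled in equal time are proportional to diffusion rates, so d_NO₂/d_CO = √(M_CO/M_NO₂) = √(28.01/46.01) = 0.7802.
With d_NO₂ + d_CO = 220 cm, d_CO = 220/(1 + 0.7802) = 123.6 cm.
d_NO₂ = 220 − 123.6 = 96.4 cm.

96.4 cm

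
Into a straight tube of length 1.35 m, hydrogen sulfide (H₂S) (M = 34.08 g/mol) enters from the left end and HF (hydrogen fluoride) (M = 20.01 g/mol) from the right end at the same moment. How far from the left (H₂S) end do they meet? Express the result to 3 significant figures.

In equal time, each gas travels a distance ∝ its rate ∝ 1/√M, so d_H₂S/d_HF = √(M_HF/M_H₂S) = √(20.01/34.08) = 0.7663.
With d_H₂S + d_HF = 1.35 m, d_HF = 1.35/(1 + 0.7663) = 0.7643 m.
d_H₂S = 1.35 − 0.7643 = 0.586 m.

0.586 m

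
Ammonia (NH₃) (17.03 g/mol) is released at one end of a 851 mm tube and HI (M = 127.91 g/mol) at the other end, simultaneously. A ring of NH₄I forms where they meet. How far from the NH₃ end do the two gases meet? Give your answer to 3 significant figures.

The fronts meet when d_NH₃ + d_HI = L with d_NH₃/d_HI = √(M_HI/M_NH₃) (Graham's law). Here √(M_HI/M_NH₃) = √(127.91/17.03) = 2.741.
With d_NH₃ + d_HI = 851 mm, d_HI = 851/(1 + 2.741) = 227.5 mm.
d_NH₃ = 851 − 227.5 = 623 mm.

623 mm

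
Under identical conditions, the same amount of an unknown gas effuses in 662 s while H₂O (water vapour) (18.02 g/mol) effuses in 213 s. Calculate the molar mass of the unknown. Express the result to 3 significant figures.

By Graham's law, t_X/t_H₂O = √(M_X/M_H₂O).
662/213 = 3.108 = √(M_X/18.02)
M_X = 18.02 × 3.108² = 18.02 × 9.660 = 174 g/mol

174 g/mol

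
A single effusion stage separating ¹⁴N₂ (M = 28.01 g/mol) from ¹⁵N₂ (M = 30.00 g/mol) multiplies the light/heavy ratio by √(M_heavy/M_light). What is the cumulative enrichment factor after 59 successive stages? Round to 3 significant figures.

7.57

After 59 stages the ratio has grown by (√(30.00/28.01))^59 = (30.00/28.01)^(59/2).
= 1.07105^(59/2) = 7.57.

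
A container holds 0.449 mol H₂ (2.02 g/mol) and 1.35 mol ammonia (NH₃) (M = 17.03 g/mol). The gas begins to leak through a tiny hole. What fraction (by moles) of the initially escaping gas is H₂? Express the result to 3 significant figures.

0.491

Rate_i ∝ x_i/√M_i (Graham's law weighted by mole fraction), so the effusate composition follows n_i/√M_i.
Mole fraction of H₂ in the effusate = (n_H₂/√M_H₂) / (n_H₂/√M_H₂ + n_NH₃/√M_NH₃)
= (0.449/√2.02) / (0.449/√2.02 + 1.35/√17.03) = 0.3159/(0.3159 + 0.3271) = 0.491.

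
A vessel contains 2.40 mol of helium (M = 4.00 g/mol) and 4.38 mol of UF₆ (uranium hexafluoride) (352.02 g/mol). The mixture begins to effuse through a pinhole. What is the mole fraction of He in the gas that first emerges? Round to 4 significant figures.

Each component's effusion rate ∝ (its partial pressure)·(1/√M) ∝ n_i/√M_i.
Mole fraction of He in the effusate = (n_He/√M_He) / (n_He/√M_He + n_UF₆/√M_UF₆)
= (2.40/√4.00) / (2.40/√4.00 + 4.38/√352.02) = 1.200/(1.200 + 0.2334) = 0.8371.

0.8371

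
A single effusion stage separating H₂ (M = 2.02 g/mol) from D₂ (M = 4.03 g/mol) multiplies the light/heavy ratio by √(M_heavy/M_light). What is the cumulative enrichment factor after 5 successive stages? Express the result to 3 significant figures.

After 5 stages the ratio has grown by (√(4.03/2.02))^5 = (4.03/2.02)^(5/2).
= 1.99505^(5/2) = 5.62.

5.62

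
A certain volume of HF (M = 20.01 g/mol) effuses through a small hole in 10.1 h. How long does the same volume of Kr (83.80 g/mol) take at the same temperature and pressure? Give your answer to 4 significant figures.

20.67 h

Using Graham's law: t_Kr/t_HF = √(M_Kr/M_HF) = √(83.80/20.01) = √4.188 = 2.046.
So the time for Kr is 10.1 × 2.046 = 20.67 h.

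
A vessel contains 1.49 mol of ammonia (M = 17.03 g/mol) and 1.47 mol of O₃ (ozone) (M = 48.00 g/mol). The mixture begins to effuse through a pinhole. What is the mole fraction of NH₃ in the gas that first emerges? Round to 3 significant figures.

The effusion rate of species i is ∝ p_i/√M_i ∝ n_i/√M_i.
x_NH₃(eff) = (n_NH₃/√M_NH₃) / (n_NH₃/√M_NH₃ + n_O₃/√M_O₃)
= (1.49/√17.03) / (1.49/√17.03 + 1.47/√48.00) = 0.3611/(0.3611 + 0.2122) = 0.630.

0.630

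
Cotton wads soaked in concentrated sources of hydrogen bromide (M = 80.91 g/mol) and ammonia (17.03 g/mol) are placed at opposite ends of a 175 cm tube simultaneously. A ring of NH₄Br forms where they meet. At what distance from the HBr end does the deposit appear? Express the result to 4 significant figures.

In equal time, each gas travels a distance ∝ its rate ∝ 1/√M, so d_HBr/d_NH₃ = √(M_NH₃/M_HBr) = √(17.03/80.91) = 0.4588.
With d_HBr + d_NH₃ = 175 cm, d_NH₃ = 175/(1 + 0.4588) = 120.0 cm.
d_HBr = 175 − 120.0 = 55.04 cm.

55.04 cm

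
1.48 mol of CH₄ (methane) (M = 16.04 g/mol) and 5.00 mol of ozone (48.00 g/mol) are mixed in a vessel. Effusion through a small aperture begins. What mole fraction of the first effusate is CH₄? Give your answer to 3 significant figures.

Effusion rate of each component ∝ n_i/√M_i (partial pressure × 1/√M).
So x_CH₄ in the escaping gas = (n_CH₄/√M_CH₄) / Σ(n_i/√M_i)
= (1.48/√16.04) / (1.48/√16.04 + 5.00/√48.00) = 0.3695/(0.3695 + 0.7217) = 0.339.

0.339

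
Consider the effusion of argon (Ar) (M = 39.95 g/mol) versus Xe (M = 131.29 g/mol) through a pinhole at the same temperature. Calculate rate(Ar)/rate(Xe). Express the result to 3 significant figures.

Graham's law gives rate_Ar/rate_Xe = √(M_Xe/M_Ar) = √(131.29/39.95) = √3.286 = 1.81.

1.81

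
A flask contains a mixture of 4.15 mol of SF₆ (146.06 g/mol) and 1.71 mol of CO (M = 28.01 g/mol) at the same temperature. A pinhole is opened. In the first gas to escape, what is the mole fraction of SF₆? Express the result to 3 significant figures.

Each component's effusion rate ∝ (its partial pressure)·(1/√M) ∝ n_i/√M_i.
So x_SF₆ in the escaping gas = (n_SF₆/√M_SF₆) / Σ(n_i/√M_i)
= (4.15/√146.06) / (4.15/√146.06 + 1.71/√28.01) = 0.3434/(0.3434 + 0.3231) = 0.515.

0.515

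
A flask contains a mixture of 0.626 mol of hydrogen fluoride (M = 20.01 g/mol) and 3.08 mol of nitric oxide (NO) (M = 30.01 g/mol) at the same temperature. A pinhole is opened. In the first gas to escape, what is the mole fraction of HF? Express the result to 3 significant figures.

Rate_i ∝ x_i/√M_i (Graham's law weighted by mole fraction), so the effusate composition follows n_i/√M_i.
So x_HF in the escaping gas = (n_HF/√M_HF) / Σ(n_i/√M_i)
= (0.626/√20.01) / (0.626/√20.01 + 3.08/√30.01) = 0.1399/(0.1399 + 0.5622) = 0.199.

0.199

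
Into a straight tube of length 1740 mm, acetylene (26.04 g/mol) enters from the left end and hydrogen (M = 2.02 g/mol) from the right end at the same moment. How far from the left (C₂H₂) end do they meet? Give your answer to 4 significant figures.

379.1 mm

Distances travelled in equal time are proportional to diffusion rates, so d_C₂H₂/d_H₂ = √(M_H₂/M_C₂H₂) = √(2.02/26.04) = 0.2785.
With d_C₂H₂ + d_H₂ = 1740 mm, d_H₂ = 1740/(1 + 0.2785) = 1361 mm.
d_C₂H₂ = 1740 − 1361 = 379.1 mm.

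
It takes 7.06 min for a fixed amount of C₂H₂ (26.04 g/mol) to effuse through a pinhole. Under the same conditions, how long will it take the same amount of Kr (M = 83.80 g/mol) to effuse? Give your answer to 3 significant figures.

By Graham's law, t_Kr/t_C₂H₂ = √(M_Kr/M_C₂H₂) = √(83.80/26.04) = √3.218 = 1.794.
So the time for Kr is 7.06 × 1.794 = 12.7 min.

12.7 min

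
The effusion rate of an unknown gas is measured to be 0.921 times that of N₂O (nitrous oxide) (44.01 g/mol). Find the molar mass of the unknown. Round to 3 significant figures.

By Graham's law, rate_X/rate_N₂O = √(M_N₂O/M_X).
0.921 = √(44.01/M_X)
M_X = 44.01 / 0.921² = 44.01 / 0.8482 = 51.9 g/mol

51.9 g/mol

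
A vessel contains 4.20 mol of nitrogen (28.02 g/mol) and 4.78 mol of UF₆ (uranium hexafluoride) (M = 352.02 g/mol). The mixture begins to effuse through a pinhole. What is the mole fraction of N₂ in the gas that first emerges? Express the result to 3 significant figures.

0.757

The effusion rate of species i is ∝ p_i/√M_i ∝ n_i/√M_i.
So x_N₂ in the escaping gas = (n_N₂/√M_N₂) / Σ(n_i/√M_i)
= (4.20/√28.02) / (4.20/√28.02 + 4.78/√352.02) = 0.7934/(0.7934 + 0.2548) = 0.757.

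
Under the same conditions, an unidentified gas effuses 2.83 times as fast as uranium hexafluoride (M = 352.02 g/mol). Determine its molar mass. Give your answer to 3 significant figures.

Using Graham's law: rate_X/rate_UF₆ = √(M_UF₆/M_X).
2.83 = √(352.02/M_X)
M_X = 352.02 / 2.83² = 352.02 / 8.009 = 44.0 g/mol

44.0 g/mol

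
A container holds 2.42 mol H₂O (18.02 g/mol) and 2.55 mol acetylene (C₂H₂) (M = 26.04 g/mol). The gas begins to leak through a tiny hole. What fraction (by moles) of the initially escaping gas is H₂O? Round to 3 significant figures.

Each component's effusion rate ∝ (its partial pressure)·(1/√M) ∝ n_i/√M_i.
Mole fraction of H₂O in the effusate = (n_H₂O/√M_H₂O) / (n_H₂O/√M_H₂O + n_C₂H₂/√M_C₂H₂)
= (2.42/√18.02) / (2.42/√18.02 + 2.55/√26.04) = 0.5701/(0.5701 + 0.4997) = 0.533.

0.533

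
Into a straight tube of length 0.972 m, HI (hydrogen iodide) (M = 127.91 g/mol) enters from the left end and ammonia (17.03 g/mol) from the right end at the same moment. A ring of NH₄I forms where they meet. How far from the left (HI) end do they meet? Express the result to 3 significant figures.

Distances travelled in equal time are proportional to diffusion rates, so d_HI/d_NH₃ = √(M_NH₃/M_HI) = √(17.03/127.91) = 0.3649.
With d_HI + d_NH₃ = 0.972 m, d_NH₃ = 0.972/(1 + 0.3649) = 0.7121 m.
d_HI = 0.972 − 0.7121 = 0.260 m.

0.260 m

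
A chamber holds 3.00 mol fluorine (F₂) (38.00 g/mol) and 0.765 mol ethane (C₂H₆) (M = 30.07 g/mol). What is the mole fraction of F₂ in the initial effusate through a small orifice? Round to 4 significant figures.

Each component's effusion rate ∝ (its partial pressure)·(1/√M) ∝ n_i/√M_i.
Mole fraction of F₂ in the effusate = (n_F₂/√M_F₂) / (n_F₂/√M_F₂ + n_C₂H₆/√M_C₂H₆)
= (3.00/√38.00) / (3.00/√38.00 + 0.765/√30.07) = 0.4867/(0.4867 + 0.1395) = 0.7772.

0.7772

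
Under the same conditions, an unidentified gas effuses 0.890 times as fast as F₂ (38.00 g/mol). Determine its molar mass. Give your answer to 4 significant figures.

By Graham's law, rate_X/rate_F₂ = √(M_F₂/M_X).
0.890 = √(38.00/M_X)
M_X = 38.00 / 0.890² = 38.00 / 0.7921 = 47.97 g/mol

47.97 g/mol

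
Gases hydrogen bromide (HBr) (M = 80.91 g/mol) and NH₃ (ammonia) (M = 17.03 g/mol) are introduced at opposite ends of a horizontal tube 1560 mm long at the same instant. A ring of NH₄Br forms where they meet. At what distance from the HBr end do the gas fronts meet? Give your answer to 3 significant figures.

491 mm

The fronts meet when d_HBr + d_NH₃ = L with d_HBr/d_NH₃ = √(M_NH₃/M_HBr) (Graham's law). Here √(M_NH₃/M_HBr) = √(17.03/80.91) = 0.4588.
With d_HBr + d_NH₃ = 1560 mm, d_NH₃ = 1560/(1 + 0.4588) = 1069 mm.
d_HBr = 1560 − 1069 = 491 mm.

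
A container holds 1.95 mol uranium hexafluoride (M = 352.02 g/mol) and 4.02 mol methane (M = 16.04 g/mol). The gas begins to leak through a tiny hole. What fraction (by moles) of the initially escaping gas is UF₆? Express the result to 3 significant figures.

Rate_i ∝ x_i/√M_i (Graham's law weighted by mole fraction), so the effusate composition follows n_i/√M_i.
x_UF₆(eff) = (n_UF₆/√M_UF₆) / (n_UF₆/√M_UF₆ + n_CH₄/√M_CH₄)
= (1.95/√352.02) / (1.95/√352.02 + 4.02/√16.04) = 0.1039/(0.1039 + 1.004) = 0.0938.

0.0938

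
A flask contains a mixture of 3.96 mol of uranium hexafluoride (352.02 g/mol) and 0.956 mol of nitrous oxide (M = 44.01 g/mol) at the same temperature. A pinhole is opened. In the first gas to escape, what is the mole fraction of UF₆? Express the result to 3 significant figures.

Rate_i ∝ x_i/√M_i (Graham's law weighted by mole fraction), so the effusate composition follows n_i/√M_i.
x_UF₆(eff) = (n_UF₆/√M_UF₆) / (n_UF₆/√M_UF₆ + n_N₂O/√M_N₂O)
= (3.96/√352.02) / (3.96/√352.02 + 0.956/√44.01) = 0.2111/(0.2111 + 0.1441) = 0.594.

0.594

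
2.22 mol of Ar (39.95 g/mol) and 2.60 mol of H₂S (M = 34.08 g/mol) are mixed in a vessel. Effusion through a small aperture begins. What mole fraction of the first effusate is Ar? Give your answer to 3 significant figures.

0.441

Each component's effusion rate ∝ (its partial pressure)·(1/√M) ∝ n_i/√M_i.
Mole fraction of Ar in the effusate = (n_Ar/√M_Ar) / (n_Ar/√M_Ar + n_H₂S/√M_H₂S)
= (2.22/√39.95) / (2.22/√39.95 + 2.60/√34.08) = 0.3512/(0.3512 + 0.4454) = 0.441.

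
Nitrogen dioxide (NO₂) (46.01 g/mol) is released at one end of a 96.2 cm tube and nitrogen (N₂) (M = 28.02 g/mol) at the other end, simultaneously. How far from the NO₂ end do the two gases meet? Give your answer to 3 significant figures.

In equal time, each gas travels a distance ∝ its rate ∝ 1/√M, so d_NO₂/d_N₂ = √(M_N₂/M_NO₂) = √(28.02/46.01) = 0.7804.
With d_NO₂ + d_N₂ = 96.2 cm, d_N₂ = 96.2/(1 + 0.7804) = 54.03 cm.
d_NO₂ = 96.2 − 54.03 = 42.2 cm.

42.2 cm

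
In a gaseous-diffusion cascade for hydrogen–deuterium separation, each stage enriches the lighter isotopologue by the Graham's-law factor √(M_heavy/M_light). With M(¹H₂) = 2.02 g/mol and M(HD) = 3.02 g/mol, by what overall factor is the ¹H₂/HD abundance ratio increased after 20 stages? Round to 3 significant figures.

The single-stage factor is √(M_heavy/M_light), so 20 stages give [√(3.02/2.02)]^20 = (3.02/2.02)^(20/2).
= 1.49505^10 = 55.8.

55.8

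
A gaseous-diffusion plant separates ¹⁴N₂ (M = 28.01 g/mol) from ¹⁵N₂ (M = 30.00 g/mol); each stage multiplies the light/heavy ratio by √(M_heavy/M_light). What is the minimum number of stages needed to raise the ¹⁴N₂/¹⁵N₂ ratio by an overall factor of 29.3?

99

Single-stage factor α = √(30.00/28.01), so ln α = ½ ln(1.07105) = 0.03432.
Need α^N ≥ 29.3 ⇒ N ≥ ln(29.3) / ln α = 3.378 / 0.03432 = 98.42.
Minimum whole number of stages: N = 99.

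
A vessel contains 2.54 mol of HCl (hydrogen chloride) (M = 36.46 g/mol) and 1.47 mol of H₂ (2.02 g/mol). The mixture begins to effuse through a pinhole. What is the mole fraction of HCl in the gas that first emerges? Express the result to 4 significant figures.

Rate_i ∝ x_i/√M_i (Graham's law weighted by mole fraction), so the effusate composition follows n_i/√M_i.
Mole fraction of HCl in the effusate = (n_HCl/√M_HCl) / (n_HCl/√M_HCl + n_H₂/√M_H₂)
= (2.54/√36.46) / (2.54/√36.46 + 1.47/√2.02) = 0.4207/(0.4207 + 1.034) = 0.2891.

0.2891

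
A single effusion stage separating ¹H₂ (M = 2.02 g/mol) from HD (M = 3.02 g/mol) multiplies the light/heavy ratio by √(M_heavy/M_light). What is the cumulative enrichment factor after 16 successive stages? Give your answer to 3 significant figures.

25.0

The single-stage factor is √(M_heavy/M_light), so 16 stages give [√(3.02/2.02)]^16 = (3.02/2.02)^(16/2).
= 1.49505^8 = 25.0.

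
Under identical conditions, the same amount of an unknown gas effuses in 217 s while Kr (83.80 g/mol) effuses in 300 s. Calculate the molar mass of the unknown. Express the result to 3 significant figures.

43.8 g/mol

From Graham's law, t_X/t_Kr = √(M_X/M_Kr).
217/300 = 0.7233 = √(M_X/83.80)
M_X = 83.80 × 0.7233² = 83.80 × 0.5232 = 43.8 g/mol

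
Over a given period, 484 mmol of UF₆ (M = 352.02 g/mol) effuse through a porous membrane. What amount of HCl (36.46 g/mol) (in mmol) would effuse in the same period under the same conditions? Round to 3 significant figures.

Graham's law gives rate_HCl/rate_UF₆ = √(M_UF₆/M_HCl) = √(352.02/36.46) = √9.655 = 3.107.
So the amount for HCl is 484 × 3.107 = 1500 mmol.

1500 mmol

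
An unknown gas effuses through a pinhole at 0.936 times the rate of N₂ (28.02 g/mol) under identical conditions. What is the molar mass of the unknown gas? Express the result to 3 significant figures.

32.0 g/mol

From Graham's law, rate_X/rate_N₂ = √(M_N₂/M_X).
0.936 = √(28.02/M_X)
M_X = 28.02 / 0.936² = 28.02 / 0.8761 = 32.0 g/mol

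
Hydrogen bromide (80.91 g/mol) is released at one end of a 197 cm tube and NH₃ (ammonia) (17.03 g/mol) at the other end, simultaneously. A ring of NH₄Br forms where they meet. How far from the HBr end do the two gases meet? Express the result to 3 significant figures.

In equal time, each gas travels a distance ∝ its rate ∝ 1/√M, so d_HBr/d_NH₃ = √(M_NH₃/M_HBr) = √(17.03/80.91) = 0.4588.
With d_HBr + d_NH₃ = 197 cm, d_NH₃ = 197/(1 + 0.4588) = 135.0 cm.
d_HBr = 197 − 135.0 = 62.0 cm.

62.0 cm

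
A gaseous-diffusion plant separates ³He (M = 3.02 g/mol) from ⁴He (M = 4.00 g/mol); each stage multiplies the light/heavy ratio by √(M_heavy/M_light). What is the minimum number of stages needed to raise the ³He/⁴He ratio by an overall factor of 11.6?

18

Single-stage factor α = √(4.00/3.02), so ln α = ½ ln(1.32450) = 0.1405.
Need α^N ≥ 11.6 ⇒ N ≥ ln(11.6) / ln α = 2.451 / 0.1405 = 17.44.
Minimum whole number of stages: N = 18.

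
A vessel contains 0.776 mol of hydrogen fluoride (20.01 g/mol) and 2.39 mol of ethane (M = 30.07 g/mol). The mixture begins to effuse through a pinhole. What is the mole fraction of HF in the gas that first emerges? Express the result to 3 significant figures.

0.285

Rate_i ∝ x_i/√M_i (Graham's law weighted by mole fraction), so the effusate composition follows n_i/√M_i.
Mole fraction of HF in the effusate = (n_HF/√M_HF) / (n_HF/√M_HF + n_C₂H₆/√M_C₂H₆)
= (0.776/√20.01) / (0.776/√20.01 + 2.39/√30.07) = 0.1735/(0.1735 + 0.4358) = 0.285.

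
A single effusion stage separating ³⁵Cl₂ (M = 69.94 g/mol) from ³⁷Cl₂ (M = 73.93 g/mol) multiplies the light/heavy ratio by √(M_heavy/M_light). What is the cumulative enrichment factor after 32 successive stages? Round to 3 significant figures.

2.43

The single-stage factor is √(M_heavy/M_light), so 32 stages give [√(73.93/69.94)]^32 = (73.93/69.94)^(32/2).
= 1.05705^16 = 2.43.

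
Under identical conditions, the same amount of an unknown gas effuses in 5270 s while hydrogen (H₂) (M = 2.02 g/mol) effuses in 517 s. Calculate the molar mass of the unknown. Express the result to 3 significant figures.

Graham's law gives t_X/t_H₂ = √(M_X/M_H₂).
5270/517 = 10.19 = √(M_X/2.02)
M_X = 2.02 × 10.19² = 2.02 × 103.9 = 210 g/mol

210 g/mol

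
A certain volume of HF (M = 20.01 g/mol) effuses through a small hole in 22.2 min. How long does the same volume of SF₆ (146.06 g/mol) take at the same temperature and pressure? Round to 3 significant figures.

Graham's law gives t_SF₆/t_HF = √(M_SF₆/M_HF) = √(146.06/20.01) = √7.299 = 2.702.
So the time for SF₆ is 22.2 × 2.702 = 60.0 min.

60.0 min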